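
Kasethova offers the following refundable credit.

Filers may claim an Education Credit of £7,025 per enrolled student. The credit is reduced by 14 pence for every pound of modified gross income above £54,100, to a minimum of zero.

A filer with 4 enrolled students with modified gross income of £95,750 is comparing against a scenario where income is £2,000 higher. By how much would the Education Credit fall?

At £95,750 — base = 4 × £7,025 = £28,100. 14% of the £41,650 excess over £54,100 is £5,831; credit = £28,100 − £5,831 = £22,269.
At £97,750 — base = 4 × £7,025 = £28,100. 14% of the £43,650 excess over £54,100 is £6,111; credit = £28,100 − £6,111 = £21,989.
Lost: £22,269 − £21,989 = £280.

£280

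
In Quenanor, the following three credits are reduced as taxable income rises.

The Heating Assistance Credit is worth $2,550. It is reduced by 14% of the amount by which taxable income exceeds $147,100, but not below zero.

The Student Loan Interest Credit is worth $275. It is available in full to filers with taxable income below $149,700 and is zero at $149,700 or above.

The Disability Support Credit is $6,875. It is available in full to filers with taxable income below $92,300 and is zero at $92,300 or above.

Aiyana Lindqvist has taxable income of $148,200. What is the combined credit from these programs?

Heating Assistance Credit: 14% of the $1,100 excess over $147,100 is $154; credit = $2,550 − $154 = $2,396.
Student Loan Interest Credit: $148,200 is below the $149,700 cutoff, so the full $275 applies.
Disability Support Credit: $148,200 meets or exceeds the $92,300 cutoff, so the credit is $0.
Total: $2,396 + $275 + $0 = $2,671.

$2,671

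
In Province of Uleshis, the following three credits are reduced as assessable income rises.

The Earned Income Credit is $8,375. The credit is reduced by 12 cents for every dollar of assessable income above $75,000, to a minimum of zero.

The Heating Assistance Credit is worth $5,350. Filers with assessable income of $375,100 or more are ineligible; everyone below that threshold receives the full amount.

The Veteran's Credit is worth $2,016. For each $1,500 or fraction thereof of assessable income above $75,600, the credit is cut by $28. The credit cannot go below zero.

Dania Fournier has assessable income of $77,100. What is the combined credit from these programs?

$15,461

Earned Income Credit: 12% of the $2,100 excess over $75,000 is $252; credit = $8,375 − $252 = $8,123.
Heating Assistance Credit: $77,100 is below the $375,100 cutoff, so the full $5,350 applies.
Veteran's Credit: income exceeds $75,600 by $1,500, which is 1 full-or-partial $1,500 increment; reduction = 1 × $28 = $28, leaving $1,988.
Total: $8,123 + $5,350 + $1,988 = $15,461.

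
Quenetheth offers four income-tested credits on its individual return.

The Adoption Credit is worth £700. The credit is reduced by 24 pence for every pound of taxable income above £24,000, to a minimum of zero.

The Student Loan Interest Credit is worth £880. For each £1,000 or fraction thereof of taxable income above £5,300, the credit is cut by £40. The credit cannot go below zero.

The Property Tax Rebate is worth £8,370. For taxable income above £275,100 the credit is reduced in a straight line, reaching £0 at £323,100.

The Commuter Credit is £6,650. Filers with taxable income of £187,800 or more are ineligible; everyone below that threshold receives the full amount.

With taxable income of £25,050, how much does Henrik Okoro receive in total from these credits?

Adoption Credit: 24% of the £1,050 excess over £24,000 is £252; credit = £700 − £252 = £448.
Student Loan Interest Credit: income exceeds £5,300 by £19,750, which is 20 full-or-partial £1,000 increments; reduction = 20 × £40 = £800, leaving £80.
Property Tax Rebate: £25,050 is at or below the £275,100 threshold, so the full £8,370 applies.
Commuter Credit: £25,050 is below the £187,800 cutoff, so the full £6,650 applies.
Total: £448 + £80 + £8,370 + £6,650 = £15,548.

£15,548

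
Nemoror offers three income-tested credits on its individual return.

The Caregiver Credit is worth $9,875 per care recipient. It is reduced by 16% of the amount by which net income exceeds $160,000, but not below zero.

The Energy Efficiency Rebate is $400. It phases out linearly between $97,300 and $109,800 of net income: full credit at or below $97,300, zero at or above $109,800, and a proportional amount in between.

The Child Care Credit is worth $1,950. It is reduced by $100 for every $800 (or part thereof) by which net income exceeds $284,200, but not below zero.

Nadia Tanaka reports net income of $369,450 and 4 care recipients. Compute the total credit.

Caregiver Credit: base = 4 × $9,875 = $39,500. 16% of the $209,450 excess over $160,000 is $33,512; credit = $39,500 − $33,512 = $5,988.
Energy Efficiency Rebate: $369,450 is at or above $109,800, so the credit is $0.
Child Care Credit: income exceeds $284,200 by $85,250 → 107 increments × $100 = $10,700 ≥ base, so the credit is $0.
Total: $5,988 + $0 + $0 = $5,988.

$5,988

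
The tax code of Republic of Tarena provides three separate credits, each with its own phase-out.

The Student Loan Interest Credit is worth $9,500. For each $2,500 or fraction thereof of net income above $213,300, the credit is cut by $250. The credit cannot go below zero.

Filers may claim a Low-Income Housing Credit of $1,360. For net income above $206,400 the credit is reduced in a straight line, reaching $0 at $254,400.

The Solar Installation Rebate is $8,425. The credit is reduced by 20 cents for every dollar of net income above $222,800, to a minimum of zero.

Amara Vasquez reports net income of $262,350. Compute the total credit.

Student Loan Interest Credit: income exceeds $213,300 by $49,050, which is 20 full-or-partial $2,500 increments; reduction = 20 × $250 = $5,000, leaving $4,500.
Low-Income Housing Credit: $262,350 is at or above $254,400, so the credit is $0.
Solar Installation Rebate: 20% of the $39,550 excess over $222,800 is $7,910; credit = $8,425 − $7,910 = $515.
Total: $4,500 + $0 + $515 = $5,015.

$5,015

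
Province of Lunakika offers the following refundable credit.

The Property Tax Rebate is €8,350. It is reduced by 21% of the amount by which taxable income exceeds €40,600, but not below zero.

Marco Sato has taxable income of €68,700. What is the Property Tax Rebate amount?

€2,449

Property Tax Rebate: 21% of the €28,100 excess over €40,600 is €5,901; credit = €8,350 − €5,901 = €2,449.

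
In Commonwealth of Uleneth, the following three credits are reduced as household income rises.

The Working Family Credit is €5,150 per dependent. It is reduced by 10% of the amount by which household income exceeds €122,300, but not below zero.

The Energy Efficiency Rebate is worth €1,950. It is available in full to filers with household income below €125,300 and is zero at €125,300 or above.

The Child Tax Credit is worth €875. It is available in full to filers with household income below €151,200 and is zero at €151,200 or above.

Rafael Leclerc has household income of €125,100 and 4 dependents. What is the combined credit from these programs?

€23,145

Working Family Credit: base = 4 × €5,150 = €20,600. 10% of the €2,800 excess over €122,300 is €280; credit = €20,600 − €280 = €20,320.
Energy Efficiency Rebate: €125,100 is below the €125,300 cutoff, so the full €1,950 applies.
Child Tax Credit: €125,100 is below the €151,200 cutoff, so the full €875 applies.
Total: €20,320 + €1,950 + €875 = €23,145.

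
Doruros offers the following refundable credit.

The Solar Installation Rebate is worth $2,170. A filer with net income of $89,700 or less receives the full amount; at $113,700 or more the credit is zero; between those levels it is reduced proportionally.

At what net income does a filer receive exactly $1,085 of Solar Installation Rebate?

$1,085 is 1,085/2,170 of the full $2,170, so 1,085/2,170 of the $24,000 range has been used: income = $89,700 + $24,000 × 1,085/2,170 = $101,700.

$101,700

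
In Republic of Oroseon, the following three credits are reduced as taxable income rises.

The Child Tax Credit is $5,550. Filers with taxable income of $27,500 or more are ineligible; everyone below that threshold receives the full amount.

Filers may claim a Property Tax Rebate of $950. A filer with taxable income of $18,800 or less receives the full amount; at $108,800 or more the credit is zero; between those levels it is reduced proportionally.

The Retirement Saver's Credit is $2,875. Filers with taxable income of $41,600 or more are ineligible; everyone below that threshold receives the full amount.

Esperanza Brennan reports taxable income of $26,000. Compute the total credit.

$9,299

Child Tax Credit: $26,000 is below the $27,500 cutoff, so the full $5,550 applies.
Property Tax Rebate: $26,000 is $7,200 into a $90,000 phase-out range, leaving 82,800/90,000 of the credit: $950 × 82,800/90,000 = $874.
Retirement Saver's Credit: $26,000 is below the $41,600 cutoff, so the full $2,875 applies.
Total: $5,550 + $874 + $2,875 = $9,299.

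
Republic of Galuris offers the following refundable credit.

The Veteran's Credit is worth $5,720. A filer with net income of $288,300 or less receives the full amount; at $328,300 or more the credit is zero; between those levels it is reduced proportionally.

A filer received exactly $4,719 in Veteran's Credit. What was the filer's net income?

$4,719 is 4,719/5,720 of the full $5,720, so 1,001/5,720 of the $40,000 range has been used: income = $288,300 + $40,000 × 1,001/5,720 = $295,300.

$295,300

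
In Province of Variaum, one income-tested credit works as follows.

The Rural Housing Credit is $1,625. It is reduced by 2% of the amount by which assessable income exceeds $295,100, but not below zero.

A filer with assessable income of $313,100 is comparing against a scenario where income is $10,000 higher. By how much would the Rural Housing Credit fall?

At $313,100 — 2% of the $18,000 excess over $295,100 is $360; credit = $1,625 − $360 = $1,265.
At $323,100 — 2% of the $28,000 excess over $295,100 is $560; credit = $1,625 − $560 = $1,065.
Lost: $1,265 − $1,065 = $200.

$200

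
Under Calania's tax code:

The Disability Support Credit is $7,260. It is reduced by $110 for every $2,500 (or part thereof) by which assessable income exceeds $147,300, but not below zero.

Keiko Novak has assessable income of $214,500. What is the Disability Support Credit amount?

$4,290

Disability Support Credit: income exceeds $147,300 by $67,200, which is 27 full-or-partial $2,500 increments; reduction = 27 × $110 = $2,970, leaving $4,290.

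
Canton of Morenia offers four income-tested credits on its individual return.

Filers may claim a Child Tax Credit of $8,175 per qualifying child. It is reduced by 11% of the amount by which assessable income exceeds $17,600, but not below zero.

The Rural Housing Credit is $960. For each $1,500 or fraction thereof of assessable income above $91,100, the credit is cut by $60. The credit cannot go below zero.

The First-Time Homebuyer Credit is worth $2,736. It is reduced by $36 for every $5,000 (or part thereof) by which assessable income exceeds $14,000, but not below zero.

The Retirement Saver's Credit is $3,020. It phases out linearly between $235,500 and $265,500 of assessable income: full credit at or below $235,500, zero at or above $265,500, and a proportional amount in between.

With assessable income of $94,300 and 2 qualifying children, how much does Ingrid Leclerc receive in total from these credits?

$13,837

Child Tax Credit: base = 2 × $8,175 = $16,350. 11% of the $76,700 excess over $17,600 is $8,437; credit = $16,350 − $8,437 = $7,913.
Rural Housing Credit: income exceeds $91,100 by $3,200, which is 3 full-or-partial $1,500 increments; reduction = 3 × $60 = $180, leaving $780.
First-Time Homebuyer Credit: income exceeds $14,000 by $80,300, which is 17 full-or-partial $5,000 increments; reduction = 17 × $36 = $612, leaving $2,124.
Retirement Saver's Credit: $94,300 is at or below the $235,500 threshold, so the full $3,020 applies.
Total: $7,913 + $780 + $2,124 + $3,020 = $13,837.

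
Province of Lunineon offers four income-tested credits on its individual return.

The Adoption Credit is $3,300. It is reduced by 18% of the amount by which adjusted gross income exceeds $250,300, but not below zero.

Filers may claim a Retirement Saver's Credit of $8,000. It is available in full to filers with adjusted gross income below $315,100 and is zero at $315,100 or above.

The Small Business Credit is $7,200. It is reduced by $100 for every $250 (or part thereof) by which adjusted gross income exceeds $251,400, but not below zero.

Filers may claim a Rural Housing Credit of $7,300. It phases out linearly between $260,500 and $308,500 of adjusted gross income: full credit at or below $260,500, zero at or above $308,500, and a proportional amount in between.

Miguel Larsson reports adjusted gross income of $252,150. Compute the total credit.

$25,167

Adoption Credit: 18% of the $1,850 excess over $250,300 is $333; credit = $3,300 − $333 = $2,967.
Retirement Saver's Credit: $252,150 is below the $315,100 cutoff, so the full $8,000 applies.
Small Business Credit: income exceeds $251,400 by $750, which is 3 full-or-partial $250 increments; reduction = 3 × $100 = $300, leaving $6,900.
Rural Housing Credit: $252,150 is at or below the $260,500 threshold, so the full $7,300 applies.
Total: $2,967 + $8,000 + $6,900 + $7,300 = $25,167.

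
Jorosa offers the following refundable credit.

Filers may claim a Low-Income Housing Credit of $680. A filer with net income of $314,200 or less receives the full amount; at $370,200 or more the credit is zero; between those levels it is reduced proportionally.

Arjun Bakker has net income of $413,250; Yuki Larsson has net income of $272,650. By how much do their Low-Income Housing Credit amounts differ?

Arjun ($413,250): Low-Income Housing Credit: $413,250 is at or above $370,200, so the credit is $0.
Yuki ($272,650): Low-Income Housing Credit: $272,650 is at or below the $314,200 threshold, so the full $680 applies.
Difference: |$0 − $680| = $680.

$680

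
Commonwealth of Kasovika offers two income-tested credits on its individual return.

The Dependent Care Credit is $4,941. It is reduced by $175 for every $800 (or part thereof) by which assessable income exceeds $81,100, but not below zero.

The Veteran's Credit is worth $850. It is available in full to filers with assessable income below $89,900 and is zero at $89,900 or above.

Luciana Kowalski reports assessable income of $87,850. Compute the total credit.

$4,216

Dependent Care Credit: income exceeds $81,100 by $6,750, which is 9 full-or-partial $800 increments; reduction = 9 × $175 = $1,575, leaving $3,366.
Veteran's Credit: $87,850 is below the $89,900 cutoff, so the full $850 applies.
Total: $3,366 + $850 = $4,216.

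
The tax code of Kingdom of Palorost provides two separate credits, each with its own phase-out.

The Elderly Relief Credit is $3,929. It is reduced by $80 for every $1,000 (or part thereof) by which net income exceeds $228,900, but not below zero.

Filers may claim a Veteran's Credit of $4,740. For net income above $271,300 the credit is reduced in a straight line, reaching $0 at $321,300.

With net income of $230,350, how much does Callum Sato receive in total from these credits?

Elderly Relief Credit: income exceeds $228,900 by $1,450, which is 2 full-or-partial $1,000 increments; reduction = 2 × $80 = $160, leaving $3,769.
Veteran's Credit: $230,350 is at or below the $271,300 threshold, so the full $4,740 applies.
Total: $3,769 + $4,740 = $8,509.

$8,509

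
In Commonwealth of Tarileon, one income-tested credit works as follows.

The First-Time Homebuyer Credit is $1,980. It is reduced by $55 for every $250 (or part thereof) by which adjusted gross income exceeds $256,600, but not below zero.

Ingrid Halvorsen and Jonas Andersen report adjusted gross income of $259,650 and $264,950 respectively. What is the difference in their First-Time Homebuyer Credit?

$1,155

Ingrid ($259,650): First-Time Homebuyer Credit: income exceeds $256,600 by $3,050, which is 13 full-or-partial $250 increments; reduction = 13 × $55 = $715, leaving $1,265.
Jonas ($264,950): First-Time Homebuyer Credit: income exceeds $256,600 by $8,350, which is 34 full-or-partial $250 increments; reduction = 34 × $55 = $1,870, leaving $110.
Difference: |$1,265 − $110| = $1,155.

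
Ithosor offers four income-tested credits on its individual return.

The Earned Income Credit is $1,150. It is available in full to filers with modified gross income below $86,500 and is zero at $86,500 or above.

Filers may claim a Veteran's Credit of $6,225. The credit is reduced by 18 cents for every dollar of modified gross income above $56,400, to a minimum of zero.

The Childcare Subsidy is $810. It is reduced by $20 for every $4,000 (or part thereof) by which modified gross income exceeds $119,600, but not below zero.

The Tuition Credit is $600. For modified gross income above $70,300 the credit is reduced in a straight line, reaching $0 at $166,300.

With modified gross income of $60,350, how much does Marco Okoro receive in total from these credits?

$8,074

Earned Income Credit: $60,350 is below the $86,500 cutoff, so the full $1,150 applies.
Veteran's Credit: 18% of the $3,950 excess over $56,400 is $711; credit = $6,225 − $711 = $5,514.
Childcare Subsidy: $60,350 is at or below the $119,600 threshold, so the full $810 applies.
Tuition Credit: $60,350 is at or below the $70,300 threshold, so the full $600 applies.
Total: $1,150 + $5,514 + $810 + $600 = $8,074.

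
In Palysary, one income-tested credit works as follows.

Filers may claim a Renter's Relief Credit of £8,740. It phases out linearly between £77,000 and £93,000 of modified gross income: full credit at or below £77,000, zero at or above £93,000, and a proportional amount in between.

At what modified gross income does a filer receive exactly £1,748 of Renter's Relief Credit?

£1,748 is 1,748/8,740 of the full £8,740, so 6,992/8,740 of the £16,000 range has been used: income = £77,000 + £16,000 × 6,992/8,740 = £89,800.

£89,800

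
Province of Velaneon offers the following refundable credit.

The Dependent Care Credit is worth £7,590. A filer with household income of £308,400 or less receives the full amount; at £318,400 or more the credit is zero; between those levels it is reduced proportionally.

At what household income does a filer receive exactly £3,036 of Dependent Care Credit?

£314,400

£3,036 is 3,036/7,590 of the full £7,590, so 4,554/7,590 of the £10,000 range has been used: income = £308,400 + £10,000 × 4,554/7,590 = £314,400.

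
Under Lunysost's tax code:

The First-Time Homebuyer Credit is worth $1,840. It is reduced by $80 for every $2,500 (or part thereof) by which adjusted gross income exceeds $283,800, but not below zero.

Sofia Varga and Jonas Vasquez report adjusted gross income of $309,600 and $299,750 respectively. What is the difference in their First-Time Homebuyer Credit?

Sofia ($309,600): First-Time Homebuyer Credit: income exceeds $283,800 by $25,800, which is 11 full-or-partial $2,500 increments; reduction = 11 × $80 = $880, leaving $960.
Jonas ($299,750): First-Time Homebuyer Credit: income exceeds $283,800 by $15,950, which is 7 full-or-partial $2,500 increments; reduction = 7 × $80 = $560, leaving $1,280.
Difference: |$960 − $1,280| = $320.

$320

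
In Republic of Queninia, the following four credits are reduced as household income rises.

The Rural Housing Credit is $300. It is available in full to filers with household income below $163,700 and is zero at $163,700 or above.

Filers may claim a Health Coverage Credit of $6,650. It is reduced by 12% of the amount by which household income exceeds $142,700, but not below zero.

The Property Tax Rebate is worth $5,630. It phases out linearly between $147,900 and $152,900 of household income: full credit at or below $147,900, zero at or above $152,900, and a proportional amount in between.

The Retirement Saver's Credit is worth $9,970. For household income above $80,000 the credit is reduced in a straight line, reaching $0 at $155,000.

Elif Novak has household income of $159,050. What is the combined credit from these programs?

Rural Housing Credit: $159,050 is below the $163,700 cutoff, so the full $300 applies.
Health Coverage Credit: 12% of the $16,350 excess over $142,700 is $1,962; credit = $6,650 − $1,962 = $4,688.
Property Tax Rebate: $159,050 is at or above $152,900, so the credit is $0.
Retirement Saver's Credit: $159,050 is at or above $155,000, so the credit is $0.
Total: $300 + $4,688 + $0 + $0 = $4,988.

$4,988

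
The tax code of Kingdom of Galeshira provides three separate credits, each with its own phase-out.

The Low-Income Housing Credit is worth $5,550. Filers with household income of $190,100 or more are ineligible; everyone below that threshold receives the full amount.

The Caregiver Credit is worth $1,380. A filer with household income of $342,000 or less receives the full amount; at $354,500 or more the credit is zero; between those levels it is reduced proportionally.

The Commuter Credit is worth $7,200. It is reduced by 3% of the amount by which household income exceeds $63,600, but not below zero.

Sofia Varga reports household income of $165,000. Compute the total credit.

$11,088

Low-Income Housing Credit: $165,000 is below the $190,100 cutoff, so the full $5,550 applies.
Caregiver Credit: $165,000 is at or below the $342,000 threshold, so the full $1,380 applies.
Commuter Credit: 3% of the $101,400 excess over $63,600 is $3,042; credit = $7,200 − $3,042 = $4,158.
Total: $5,550 + $1,380 + $4,158 = $11,088.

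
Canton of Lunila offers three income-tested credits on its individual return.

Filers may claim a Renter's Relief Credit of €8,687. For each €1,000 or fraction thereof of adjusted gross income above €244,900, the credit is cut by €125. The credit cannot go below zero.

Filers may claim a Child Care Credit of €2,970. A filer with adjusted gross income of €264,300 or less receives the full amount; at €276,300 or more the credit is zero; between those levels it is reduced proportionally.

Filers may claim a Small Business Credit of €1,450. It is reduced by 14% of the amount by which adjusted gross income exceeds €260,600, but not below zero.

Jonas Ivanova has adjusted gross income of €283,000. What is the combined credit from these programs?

€3,812

Renter's Relief Credit: income exceeds €244,900 by €38,100, which is 39 full-or-partial €1,000 increments; reduction = 39 × €125 = €4,875, leaving €3,812.
Child Care Credit: €283,000 is at or above €276,300, so the credit is €0.
Small Business Credit: 14% of the €22,400 excess over €260,600 is €3,136 ≥ base, so the credit is €0.
Total: €3,812 + €0 + €0 = €3,812.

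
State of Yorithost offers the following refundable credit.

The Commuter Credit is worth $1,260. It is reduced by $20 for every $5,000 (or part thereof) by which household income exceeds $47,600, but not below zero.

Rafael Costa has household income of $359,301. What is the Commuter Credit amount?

Commuter Credit: income exceeds $47,600 by $311,701 → 63 increments × $20 = $1,260 ≥ base, so the credit is $0.

$0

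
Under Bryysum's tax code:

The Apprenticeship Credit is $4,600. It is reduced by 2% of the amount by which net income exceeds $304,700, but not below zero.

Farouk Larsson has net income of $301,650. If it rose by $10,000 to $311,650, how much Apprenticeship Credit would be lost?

At $301,650 — $301,650 is at or below the $304,700 threshold, so the full $4,600 applies.
At $311,650 — 2% of the $6,950 excess over $304,700 is $139; credit = $4,600 − $139 = $4,461.
Lost: $4,600 − $4,461 = $139.

$139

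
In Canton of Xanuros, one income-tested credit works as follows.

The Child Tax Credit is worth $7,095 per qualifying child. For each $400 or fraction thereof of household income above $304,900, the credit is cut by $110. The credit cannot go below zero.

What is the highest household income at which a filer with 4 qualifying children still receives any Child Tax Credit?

Full credit = 4 × $7,095 = $28,380.
After 257 increments the reduction is 257 × $110 = $28,270, leaving $110; one more increment wipes it out. Increment 257 ends at excess 257 × $400 = $102,800, so the highest qualifying income is $304,900 + $102,800 = $407,700.

$407,700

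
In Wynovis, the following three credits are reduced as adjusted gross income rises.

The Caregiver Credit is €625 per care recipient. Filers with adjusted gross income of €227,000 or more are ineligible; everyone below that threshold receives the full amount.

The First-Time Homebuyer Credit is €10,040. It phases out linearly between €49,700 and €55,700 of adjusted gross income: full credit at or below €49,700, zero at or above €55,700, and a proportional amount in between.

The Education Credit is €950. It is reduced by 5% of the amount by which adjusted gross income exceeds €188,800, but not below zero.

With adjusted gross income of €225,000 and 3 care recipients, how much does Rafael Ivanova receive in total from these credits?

Caregiver Credit: base = 3 × €625 = €1,875. €225,000 is below the €227,000 cutoff, so the full €1,875 applies.
First-Time Homebuyer Credit: €225,000 is at or above €55,700, so the credit is €0.
Education Credit: 5% of the €36,200 excess over €188,800 is €1,810 ≥ base, so the credit is €0.
Total: €1,875 + €0 + €0 = €1,875.

€1,875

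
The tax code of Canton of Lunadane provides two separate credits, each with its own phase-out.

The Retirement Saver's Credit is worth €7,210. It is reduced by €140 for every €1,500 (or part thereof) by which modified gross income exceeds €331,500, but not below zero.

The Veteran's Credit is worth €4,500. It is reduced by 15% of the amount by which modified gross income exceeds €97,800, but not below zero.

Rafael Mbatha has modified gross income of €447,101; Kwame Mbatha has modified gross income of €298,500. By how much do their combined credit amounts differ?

Rafael (€447,101): Retirement Saver's Credit: income exceeds €331,500 by €115,601 → 78 increments × €140 = €10,920 ≥ base, so the credit is €0. Veteran's Credit: 15% of the €349,301 excess over €97,800 is €52,395.15 ≥ base, so the credit is €0. total €0 + €0 = €0
Kwame (€298,500): Retirement Saver's Credit: €298,500 is at or below the €331,500 threshold, so the full €7,210 applies. Veteran's Credit: 15% of the €200,700 excess over €97,800 is €30,105 ≥ base, so the credit is €0. total €7,210 + €0 = €7,210
Difference: |€0 − €7,210| = €7,210.

€7,210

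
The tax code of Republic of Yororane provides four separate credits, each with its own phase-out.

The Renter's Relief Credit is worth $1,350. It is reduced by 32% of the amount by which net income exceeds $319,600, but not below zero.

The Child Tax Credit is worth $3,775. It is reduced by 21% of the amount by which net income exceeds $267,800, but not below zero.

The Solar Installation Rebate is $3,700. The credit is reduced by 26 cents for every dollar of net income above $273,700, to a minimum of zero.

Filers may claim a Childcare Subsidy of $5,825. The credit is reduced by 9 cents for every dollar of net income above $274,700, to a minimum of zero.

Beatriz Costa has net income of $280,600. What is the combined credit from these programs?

Renter's Relief Credit: $280,600 is at or below the $319,600 threshold, so the full $1,350 applies.
Child Tax Credit: 21% of the $12,800 excess over $267,800 is $2,688; credit = $3,775 − $2,688 = $1,087.
Solar Installation Rebate: 26% of the $6,900 excess over $273,700 is $1,794; credit = $3,700 − $1,794 = $1,906.
Childcare Subsidy: 9% of the $5,900 excess over $274,700 is $531; credit = $5,825 − $531 = $5,294.
Total: $1,350 + $1,087 + $1,906 + $5,294 = $9,637.

$9,637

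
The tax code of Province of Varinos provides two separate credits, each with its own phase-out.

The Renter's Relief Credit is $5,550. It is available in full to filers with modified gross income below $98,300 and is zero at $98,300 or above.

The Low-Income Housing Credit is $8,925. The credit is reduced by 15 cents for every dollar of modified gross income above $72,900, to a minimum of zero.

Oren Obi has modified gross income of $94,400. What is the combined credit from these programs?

$11,250

Renter's Relief Credit: $94,400 is below the $98,300 cutoff, so the full $5,550 applies.
Low-Income Housing Credit: 15% of the $21,500 excess over $72,900 is $3,225; credit = $8,925 − $3,225 = $5,700.
Total: $5,550 + $5,700 = $11,250.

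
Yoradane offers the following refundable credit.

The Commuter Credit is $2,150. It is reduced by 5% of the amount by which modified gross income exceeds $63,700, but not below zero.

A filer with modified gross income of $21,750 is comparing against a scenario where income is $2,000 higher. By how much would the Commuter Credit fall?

$0

At $21,750 — $21,750 is at or below the $63,700 threshold, so the full $2,150 applies.
At $23,750 — $23,750 is at or below the $63,700 threshold, so the full $2,150 applies.
Lost: $2,150 − $2,150 = $0.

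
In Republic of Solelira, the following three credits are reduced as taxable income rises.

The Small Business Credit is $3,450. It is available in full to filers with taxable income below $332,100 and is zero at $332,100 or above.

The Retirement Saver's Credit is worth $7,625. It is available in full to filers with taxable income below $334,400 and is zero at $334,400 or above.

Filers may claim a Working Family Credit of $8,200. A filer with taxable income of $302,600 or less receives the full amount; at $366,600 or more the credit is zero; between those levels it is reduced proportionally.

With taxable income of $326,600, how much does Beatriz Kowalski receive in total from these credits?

$16,200

Small Business Credit: $326,600 is below the $332,100 cutoff, so the full $3,450 applies.
Retirement Saver's Credit: $326,600 is below the $334,400 cutoff, so the full $7,625 applies.
Working Family Credit: $326,600 is $24,000 into a $64,000 phase-out range, leaving 40,000/64,000 of the credit: $8,200 × 40,000/64,000 = $5,125.
Total: $3,450 + $7,625 + $5,125 = $16,200.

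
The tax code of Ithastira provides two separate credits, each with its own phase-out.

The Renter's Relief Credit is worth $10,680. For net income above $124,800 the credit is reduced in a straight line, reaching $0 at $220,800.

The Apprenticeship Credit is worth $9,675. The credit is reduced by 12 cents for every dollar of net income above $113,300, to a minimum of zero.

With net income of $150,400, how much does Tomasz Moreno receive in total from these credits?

Renter's Relief Credit: $150,400 is $25,600 into a $96,000 phase-out range, leaving 70,400/96,000 of the credit: $10,680 × 70,400/96,000 = $7,832.
Apprenticeship Credit: 12% of the $37,100 excess over $113,300 is $4,452; credit = $9,675 − $4,452 = $5,223.
Total: $7,832 + $5,223 = $13,055.

$13,055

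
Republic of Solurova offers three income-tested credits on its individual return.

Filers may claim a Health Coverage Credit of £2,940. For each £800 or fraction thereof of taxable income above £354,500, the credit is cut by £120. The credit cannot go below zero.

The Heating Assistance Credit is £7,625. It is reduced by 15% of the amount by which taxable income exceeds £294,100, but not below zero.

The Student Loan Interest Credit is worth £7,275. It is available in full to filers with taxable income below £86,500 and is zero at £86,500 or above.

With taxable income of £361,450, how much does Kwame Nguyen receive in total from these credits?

Health Coverage Credit: income exceeds £354,500 by £6,950, which is 9 full-or-partial £800 increments; reduction = 9 × £120 = £1,080, leaving £1,860.
Heating Assistance Credit: 15% of the £67,350 excess over £294,100 is £10,102.50 ≥ base, so the credit is £0.
Student Loan Interest Credit: £361,450 meets or exceeds the £86,500 cutoff, so the credit is £0.
Total: £1,860 + £0 + £0 = £1,860.

£1,860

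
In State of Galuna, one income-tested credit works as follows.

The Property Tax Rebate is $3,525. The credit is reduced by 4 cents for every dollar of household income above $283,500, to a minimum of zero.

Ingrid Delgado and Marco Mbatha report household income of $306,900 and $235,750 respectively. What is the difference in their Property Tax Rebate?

Ingrid ($306,900): Property Tax Rebate: 4% of the $23,400 excess over $283,500 is $936; credit = $3,525 − $936 = $2,589.
Marco ($235,750): Property Tax Rebate: $235,750 is at or below the $283,500 threshold, so the full $3,525 applies.
Difference: |$2,589 − $3,525| = $936.

$936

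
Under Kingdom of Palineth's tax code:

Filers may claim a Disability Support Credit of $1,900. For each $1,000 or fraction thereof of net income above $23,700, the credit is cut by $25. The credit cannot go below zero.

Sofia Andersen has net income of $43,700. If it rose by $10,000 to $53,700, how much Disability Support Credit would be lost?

$250

At $43,700 — income exceeds $23,700 by $20,000, which is 20 full-or-partial $1,000 increments; reduction = 20 × $25 = $500, leaving $1,400.
At $53,700 — income exceeds $23,700 by $30,000, which is 30 full-or-partial $1,000 increments; reduction = 30 × $25 = $750, leaving $1,150.
Lost: $1,400 − $1,150 = $250.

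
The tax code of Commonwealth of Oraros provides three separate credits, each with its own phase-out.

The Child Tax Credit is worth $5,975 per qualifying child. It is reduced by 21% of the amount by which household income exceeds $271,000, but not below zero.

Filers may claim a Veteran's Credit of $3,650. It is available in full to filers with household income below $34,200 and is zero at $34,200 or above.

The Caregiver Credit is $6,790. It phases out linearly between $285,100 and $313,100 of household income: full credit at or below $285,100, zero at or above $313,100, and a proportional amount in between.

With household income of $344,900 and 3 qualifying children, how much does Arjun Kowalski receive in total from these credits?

Child Tax Credit: base = 3 × $5,975 = $17,925. 21% of the $73,900 excess over $271,000 is $15,519; credit = $17,925 − $15,519 = $2,406.
Veteran's Credit: $344,900 meets or exceeds the $34,200 cutoff, so the credit is $0.
Caregiver Credit: $344,900 is at or above $313,100, so the credit is $0.
Total: $2,406 + $0 + $0 = $2,406.

$2,406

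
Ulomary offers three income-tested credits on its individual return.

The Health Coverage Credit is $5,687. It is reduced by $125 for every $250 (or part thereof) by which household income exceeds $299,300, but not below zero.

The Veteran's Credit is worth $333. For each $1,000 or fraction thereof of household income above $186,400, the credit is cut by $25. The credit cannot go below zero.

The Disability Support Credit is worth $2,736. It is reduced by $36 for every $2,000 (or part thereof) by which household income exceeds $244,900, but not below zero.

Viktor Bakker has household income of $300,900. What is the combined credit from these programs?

Health Coverage Credit: income exceeds $299,300 by $1,600, which is 7 full-or-partial $250 increments; reduction = 7 × $125 = $875, leaving $4,812.
Veteran's Credit: income exceeds $186,400 by $114,500 → 115 increments × $25 = $2,875 ≥ base, so the credit is $0.
Disability Support Credit: income exceeds $244,900 by $56,000, which is 28 full-or-partial $2,000 increments; reduction = 28 × $36 = $1,008, leaving $1,728.
Total: $4,812 + $0 + $1,728 = $6,540.

$6,540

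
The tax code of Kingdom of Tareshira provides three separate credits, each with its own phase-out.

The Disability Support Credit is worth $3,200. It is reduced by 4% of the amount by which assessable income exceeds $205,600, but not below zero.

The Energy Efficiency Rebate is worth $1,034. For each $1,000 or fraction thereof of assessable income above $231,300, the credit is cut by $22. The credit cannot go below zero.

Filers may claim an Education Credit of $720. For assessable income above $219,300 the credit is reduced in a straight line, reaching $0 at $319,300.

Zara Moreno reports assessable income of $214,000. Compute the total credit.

Disability Support Credit: 4% of the $8,400 excess over $205,600 is $336; credit = $3,200 − $336 = $2,864.
Energy Efficiency Rebate: $214,000 is at or below the $231,300 threshold, so the full $1,034 applies.
Education Credit: $214,000 is at or below the $219,300 threshold, so the full $720 applies.
Total: $2,864 + $1,034 + $720 = $4,618.

$4,618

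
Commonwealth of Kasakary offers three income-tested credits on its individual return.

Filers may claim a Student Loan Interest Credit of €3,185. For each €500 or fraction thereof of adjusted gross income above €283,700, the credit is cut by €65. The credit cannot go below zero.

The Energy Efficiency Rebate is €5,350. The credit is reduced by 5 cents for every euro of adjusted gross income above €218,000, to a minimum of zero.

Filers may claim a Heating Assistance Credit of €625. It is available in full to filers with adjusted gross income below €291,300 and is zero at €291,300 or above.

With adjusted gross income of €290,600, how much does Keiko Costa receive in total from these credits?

€4,620

Student Loan Interest Credit: income exceeds €283,700 by €6,900, which is 14 full-or-partial €500 increments; reduction = 14 × €65 = €910, leaving €2,275.
Energy Efficiency Rebate: 5% of the €72,600 excess over €218,000 is €3,630; credit = €5,350 − €3,630 = €1,720.
Heating Assistance Credit: €290,600 is below the €291,300 cutoff, so the full €625 applies.
Total: €2,275 + €1,720 + €625 = €4,620.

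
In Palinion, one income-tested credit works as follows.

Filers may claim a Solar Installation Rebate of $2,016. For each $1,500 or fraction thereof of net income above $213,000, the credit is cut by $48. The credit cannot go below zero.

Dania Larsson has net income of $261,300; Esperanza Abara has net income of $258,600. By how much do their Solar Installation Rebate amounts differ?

$96

Dania ($261,300): Solar Installation Rebate: income exceeds $213,000 by $48,300, which is 33 full-or-partial $1,500 increments; reduction = 33 × $48 = $1,584, leaving $432.
Esperanza ($258,600): Solar Installation Rebate: income exceeds $213,000 by $45,600, which is 31 full-or-partial $1,500 increments; reduction = 31 × $48 = $1,488, leaving $528.
Difference: |$432 − $528| = $96.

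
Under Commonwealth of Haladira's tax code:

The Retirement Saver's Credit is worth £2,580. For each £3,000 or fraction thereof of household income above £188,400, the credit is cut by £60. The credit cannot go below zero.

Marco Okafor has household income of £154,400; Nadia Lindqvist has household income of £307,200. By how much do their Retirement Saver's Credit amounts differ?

Marco (£154,400): Retirement Saver's Credit: £154,400 is at or below the £188,400 threshold, so the full £2,580 applies.
Nadia (£307,200): Retirement Saver's Credit: income exceeds £188,400 by £118,800, which is 40 full-or-partial £3,000 increments; reduction = 40 × £60 = £2,400, leaving £180.
Difference: |£2,580 − £180| = £2,400.

£2,400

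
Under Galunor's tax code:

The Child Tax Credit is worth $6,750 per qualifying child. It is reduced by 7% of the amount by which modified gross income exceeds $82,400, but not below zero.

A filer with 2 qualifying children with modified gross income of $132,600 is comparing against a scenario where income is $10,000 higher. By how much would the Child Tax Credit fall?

$700

At $132,600 — base = 2 × $6,750 = $13,500. 7% of the $50,200 excess over $82,400 is $3,514; credit = $13,500 − $3,514 = $9,986.
At $142,600 — base = 2 × $6,750 = $13,500. 7% of the $60,200 excess over $82,400 is $4,214; credit = $13,500 − $4,214 = $9,286.
Lost: $9,986 − $9,286 = $700.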